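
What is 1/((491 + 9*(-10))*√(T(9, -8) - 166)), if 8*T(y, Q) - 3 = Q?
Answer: -2*I*√2666/534533 ≈ -0.00019319*I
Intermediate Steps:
T(y, Q) = 3/8 + Q/8
1/((491 + 9*(-10))*√(T(9, -8) - 166)) = 1/((491 + 9*(-10))*√((3/8 + (⅛)*(-8)) - 166)) = 1/((491 - 90)*√((3/8 - 1) - 166)) = 1/(401*√(-5/8 - 166)) = 1/(401*√(-1333/8)) = 1/(401*(I*√2666/4)) = 1/(401*I*√2666/4) = -2*I*√2666/534533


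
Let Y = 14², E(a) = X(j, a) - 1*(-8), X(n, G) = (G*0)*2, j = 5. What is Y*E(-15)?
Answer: 1568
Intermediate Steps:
X(n, G) = 0 (X(n, G) = 0*2 = 0)
E(a) = 8 (E(a) = 0 - 1*(-8) = 0 + 8 = 8)
Y = 196
Y*E(-15) = 196*8 = 1568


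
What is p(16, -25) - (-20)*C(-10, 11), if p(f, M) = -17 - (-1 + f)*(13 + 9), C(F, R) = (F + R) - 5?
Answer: -427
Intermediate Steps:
C(F, R) = -5 + F + R
p(f, M) = 5 - 22*f (p(f, M) = -17 - (-1 + f)*22 = -17 - (-22 + 22*f) = -17 + (22 - 22*f) = 5 - 22*f)
p(16, -25) - (-20)*C(-10, 11) = (5 - 22*16) - (-20)*(-5 - 10 + 11) = (5 - 352) - (-20)*(-4) = -347 - 1*80 = -347 - 80 = -427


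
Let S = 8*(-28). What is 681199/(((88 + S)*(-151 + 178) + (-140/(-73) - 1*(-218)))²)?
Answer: 3630109471/63505008004 ≈ 0.057163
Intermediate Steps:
S = -224
681199/(((88 + S)*(-151 + 178) + (-140/(-73) - 1*(-218)))²) = 681199/(((88 - 224)*(-151 + 178) + (-140/(-73) - 1*(-218)))²) = 681199/((-136*27 + (-140*(-1/73) + 218))²) = 681199/((-3672 + (140/73 + 218))²) = 681199/((-3672 + 16054/73)²) = 681199/((-252002/73)²) = 681199/(63505008004/5329) = 681199*(5329/63505008004) = 3630109471/63505008004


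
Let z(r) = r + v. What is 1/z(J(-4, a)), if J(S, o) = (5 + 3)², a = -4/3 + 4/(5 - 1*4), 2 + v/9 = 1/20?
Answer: 20/929 ≈ 0.021529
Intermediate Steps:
v = -351/20 (v = -18 + 9/20 = -351/20 ≈ -17.550)
a = 8/3 (a = -4*⅓ + 4/(5 - 4) = -4/3 + 4/1 = -4/3 + 4*1 = -4/3 + 4 = 8/3 ≈ 2.6667)
J(S, o) = 64 (J(S, o) = 8² = 64)
z(r) = -351/20 + r (z(r) = r - 351/20 = -351/20 + r)
1/z(J(-4, a)) = 1/(-351/20 + 64) = 1/(929/20) = 20/929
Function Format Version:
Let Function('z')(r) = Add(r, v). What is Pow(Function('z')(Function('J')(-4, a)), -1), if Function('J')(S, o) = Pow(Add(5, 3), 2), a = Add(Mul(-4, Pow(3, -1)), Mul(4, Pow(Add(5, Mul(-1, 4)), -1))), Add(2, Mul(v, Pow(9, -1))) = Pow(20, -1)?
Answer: Rational(20, 929) ≈ 0.021529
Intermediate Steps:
v = Rational(-351, 20) (v = Add(-18, Mul(9, Pow(20, -1))) = Add(-18, Mul(9, Rational(1, 20))) = Add(-18, Rational(9, 20)) = Rational(-351, 20) ≈ -17.550)
a = Rational(8, 3) (a = Add(Mul(-4, Rational(1, 3)), Mul(4, Pow(Add(5, -4), -1))) = Add(Rational(-4, 3), Mul(4, Pow(1, -1))) = Add(Rational(-4, 3), Mul(4, 1)) = Add(Rational(-4, 3), 4) = Rational(8, 3) ≈ 2.6667)
Function('J')(S, o) = 64 (Function('J')(S, o) = Pow(8, 2) = 64)
Function('z')(r) = Add(Rational(-351, 20), r) (Function('z')(r) = Add(r, Rational(-351, 20)) = Add(Rational(-351, 20), r))
Pow(Function('z')(Function('J')(-4, a)), -1) = Pow(Add(Rational(-351, 20), 64), -1) = Pow(Rational(929, 20), -1) = Rational(20, 929)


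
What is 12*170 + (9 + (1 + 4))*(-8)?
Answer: 1928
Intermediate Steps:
12*170 + (9 + (1 + 4))*(-8) = 2040 + (9 + 5)*(-8) = 2040 + 14*(-8) = 2040 - 112 = 1928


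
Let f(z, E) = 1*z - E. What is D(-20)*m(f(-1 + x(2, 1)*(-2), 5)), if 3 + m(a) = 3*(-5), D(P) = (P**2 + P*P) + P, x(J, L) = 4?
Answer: -14040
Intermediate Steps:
D(P) = P + 2*P**2 (D(P) = (P**2 + P**2) + P = 2*P**2 + P = P + 2*P**2)
f(z, E) = z - E
m(a) = -18 (m(a) = -3 + 3*(-5) = -3 - 15 = -18)
D(-20)*m(f(-1 + x(2, 1)*(-2), 5)) = -20*(1 + 2*(-20))*(-18) = -20*(1 - 40)*(-18) = -20*(-39)*(-18) = 780*(-18) = -14040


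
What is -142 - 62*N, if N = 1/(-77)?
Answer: -10872/77 ≈ -141.19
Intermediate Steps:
N = -1/77 ≈ -0.012987
-142 - 62*N = -142 - 62*(-1/77) = -142 + 62/77 = -10872/77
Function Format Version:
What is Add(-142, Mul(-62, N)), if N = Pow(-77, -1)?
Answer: Rational(-10872, 77) ≈ -141.19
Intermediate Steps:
N = Rational(-1, 77) ≈ -0.012987
Add(-142, Mul(-62, N)) = Add(-142, Mul(-62, Rational(-1, 77))) = Add(-142, Rational(62, 77)) = Rational(-10872, 77)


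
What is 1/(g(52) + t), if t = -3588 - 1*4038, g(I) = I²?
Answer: -1/4922 ≈ -0.00020317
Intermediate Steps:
t = -7626 (t = -3588 - 4038 = -7626)
1/(g(52) + t) = 1/(52² - 7626) = 1/(2704 - 7626) = 1/(-4922) = -1/4922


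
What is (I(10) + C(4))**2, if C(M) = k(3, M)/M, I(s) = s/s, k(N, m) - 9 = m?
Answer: 289/16 ≈ 18.063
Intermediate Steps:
k(N, m) = 9 + m
I(s) = 1
C(M) = (9 + M)/M
(I(10) + C(4))**2 = (1 + (9 + 4)/4)**2 = (1 + (1/4)*13)**2 = (1 + 13/4)**2 = (17/4)**2 = 289/16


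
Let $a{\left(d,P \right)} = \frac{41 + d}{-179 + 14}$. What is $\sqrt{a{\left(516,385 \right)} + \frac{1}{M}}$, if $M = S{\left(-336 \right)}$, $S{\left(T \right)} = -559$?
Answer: $\frac{2 i \sqrt{7183446270}}{92235} \approx 1.8378 i$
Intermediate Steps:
$M = -559$
$a{\left(d,P \right)} = - \frac{41}{165} - \frac{d}{165}$ ($a{\left(d,P \right)} = \frac{41 + d}{-165} = \left(41 + d\right) \left(- \frac{1}{165}\right) = - \frac{41}{165} - \frac{d}{165}$)
$\sqrt{a{\left(516,385 \right)} + \frac{1}{M}} = \sqrt{\left(- \frac{41}{165} - \frac{172}{55}\right) + \frac{1}{-559}} = \sqrt{\left(- \frac{41}{165} - \frac{172}{55}\right) - \frac{1}{559}} = \sqrt{- \frac{557}{165} - \frac{1}{559}} = \sqrt{- \frac{311528}{92235}} = \frac{2 i \sqrt{7183446270}}{92235}$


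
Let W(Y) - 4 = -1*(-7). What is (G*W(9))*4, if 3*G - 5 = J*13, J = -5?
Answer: -880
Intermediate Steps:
W(Y) = 11 (W(Y) = 4 - 1*(-7) = 4 + 7 = 11)
G = -20 (G = 5/3 + (-5*13)/3 = 5/3 + (⅓)*(-65) = 5/3 - 65/3 = -20)
(G*W(9))*4 = -20*11*4 = -220*4 = -880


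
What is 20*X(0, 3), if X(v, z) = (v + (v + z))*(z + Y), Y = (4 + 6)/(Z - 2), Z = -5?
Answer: 660/7 ≈ 94.286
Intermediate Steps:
Y = -10/7 (Y = (4 + 6)/(-5 - 2) = 10/(-7) = 10*(-1/7) = -10/7 ≈ -1.4286)
X(v, z) = (-10/7 + z)*(z + 2*v) (X(v, z) = (v + (v + z))*(z - 10/7) = (z + 2*v)*(-10/7 + z) = (-10/7 + z)*(z + 2*v))
20*X(0, 3) = 20*(3**2 - 20/7*0 - 10/7*3 + 2*0*3) = 20*(9 + 0 - 30/7 + 0) = 20*(33/7) = 660/7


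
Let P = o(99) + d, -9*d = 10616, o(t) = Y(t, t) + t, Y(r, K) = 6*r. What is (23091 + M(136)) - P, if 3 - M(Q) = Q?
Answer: 211001/9 ≈ 23445.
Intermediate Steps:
M(Q) = 3 - Q
o(t) = 7*t (o(t) = 6*t + t = 7*t)
d = -10616/9 (d = -⅑*10616 = -10616/9 ≈ -1179.6)
P = -4379/9 (P = 7*99 - 10616/9 = 693 - 10616/9 = -4379/9 ≈ -486.56)
(23091 + M(136)) - P = (23091 + (3 - 1*136)) - 1*(-4379/9) = (23091 + (3 - 136)) + 4379/9 = (23091 - 133) + 4379/9 = 22958 + 4379/9 = 211001/9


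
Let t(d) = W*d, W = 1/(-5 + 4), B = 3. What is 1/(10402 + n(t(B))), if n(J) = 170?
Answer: 1/10572 ≈ 9.4589e-5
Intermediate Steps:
W = -1 (W = 1/(-1) = -1)
t(d) = -d
1/(10402 + n(t(B))) = 1/(10402 + 170) = 1/10572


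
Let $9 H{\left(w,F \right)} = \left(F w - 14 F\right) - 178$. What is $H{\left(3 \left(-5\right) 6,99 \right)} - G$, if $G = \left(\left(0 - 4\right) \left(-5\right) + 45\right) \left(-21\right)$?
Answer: $\frac{1811}{9} \approx 201.22$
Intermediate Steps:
$H{\left(w,F \right)} = - \frac{178}{9} - \frac{14 F}{9} + \frac{F w}{9}$ ($H{\left(w,F \right)} = \frac{\left(F w - 14 F\right) - 178}{9} = \frac{\left(- 14 F + F w\right) - 178}{9} = \frac{-178 - 14 F + F w}{9} = - \frac{178}{9} - \frac{14 F}{9} + \frac{F w}{9}$)
$G = -1365$ ($G = \left(\left(-4\right) \left(-5\right) + 45\right) \left(-21\right) = \left(20 + 45\right) \left(-21\right) = 65 \left(-21\right) = -1365$)
$H{\left(3 \left(-5\right) 6,99 \right)} - G = \left(- \frac{178}{9} - 154 + \frac{1}{9} \cdot 99 \cdot 3 \left(-5\right) 6\right) - -1365 = \left(- \frac{178}{9} - 154 + \frac{1}{9} \cdot 99 \left(\left(-15\right) 6\right)\right) + 1365 = \left(- \frac{178}{9} - 154 + \frac{1}{9} \cdot 99 \left(-90\right)\right) + 1365 = \left(- \frac{178}{9} - 154 - 990\right) + 1365 = - \frac{10474}{9} + 1365 = \frac{1811}{9}$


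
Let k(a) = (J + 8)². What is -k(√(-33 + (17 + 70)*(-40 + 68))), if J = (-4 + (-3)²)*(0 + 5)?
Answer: -1089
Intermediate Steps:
J = 25 (J = (-4 + 9)*5 = 5*5 = 25)
k(a) = 1089 (k(a) = (25 + 8)² = 33² = 1089)
-k(√(-33 + (17 + 70)*(-40 + 68))) = -1*1089 = -1089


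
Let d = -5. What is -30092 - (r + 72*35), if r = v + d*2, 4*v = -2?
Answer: -65203/2 ≈ -32602.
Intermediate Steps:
v = -½ (v = (¼)*(-2) = -½ ≈ -0.50000)
r = -21/2 (r = -½ - 5*2 = -½ - 10 = -21/2 ≈ -10.500)
-30092 - (r + 72*35) = -30092 - (-21/2 + 72*35) = -30092 - (-21/2 + 2520) = -30092 - 1*5019/2 = -30092 - 5019/2 = -65203/2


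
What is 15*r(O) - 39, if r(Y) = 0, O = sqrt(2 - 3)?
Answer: -39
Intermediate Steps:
O = I (O = sqrt(-1) = I ≈ 1.0*I)
15*r(O) - 39 = 15*0 - 39 = 0 - 39 = -39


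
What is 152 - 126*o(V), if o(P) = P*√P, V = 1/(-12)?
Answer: 152 + 7*I*√3/4 ≈ 152.0 + 3.0311*I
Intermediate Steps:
V = -1/12 ≈ -0.083333
o(P) = P^(3/2)
152 - 126*o(V) = 152 - (-7)*I*√3/4 = 152 + 7*I*√3/4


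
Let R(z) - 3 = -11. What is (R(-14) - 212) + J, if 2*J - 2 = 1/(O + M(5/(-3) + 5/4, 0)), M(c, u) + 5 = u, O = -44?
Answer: -21463/98 ≈ -219.01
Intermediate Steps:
R(z) = -8 (R(z) = 3 - 11 = -8)
M(c, u) = -5 + u
J = 97/98 (J = 1 + 1/(2*(-44 + (-5 + 0))) = 1 + 1/(2*(-44 - 5)) = 1 + (½)/(-49) = 1 + (½)*(-1/49) = 1 - 1/98 = 97/98 ≈ 0.98980)
(R(-14) - 212) + J = (-8 - 212) + 97/98 = -220 + 97/98 = -21463/98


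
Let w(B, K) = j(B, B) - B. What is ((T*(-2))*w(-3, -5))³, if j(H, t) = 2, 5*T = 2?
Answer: -64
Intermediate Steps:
T = ⅖ (T = (⅕)*2 = ⅖ ≈ 0.40000)
w(B, K) = 2 - B
((T*(-2))*w(-3, -5))³ = (((⅖)*(-2))*(2 - 1*(-3)))³ = (-4*(2 + 3)/5)³ = (-⅘*5)³ = (-4)³ = -64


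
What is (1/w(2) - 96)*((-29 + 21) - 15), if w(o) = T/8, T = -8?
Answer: 2231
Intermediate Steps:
w(o) = -1 (w(o) = -8/8 = -8*⅛ = -1)
(1/w(2) - 96)*((-29 + 21) - 15) = (1/(-1) - 96)*((-29 + 21) - 15) = (-1 - 96)*(-8 - 15) = -97*(-23) = 2231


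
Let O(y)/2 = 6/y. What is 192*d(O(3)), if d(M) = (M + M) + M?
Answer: 2304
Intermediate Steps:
O(y) = 12/y (O(y) = 2*(6/y) = 12/y)
d(M) = 3*M (d(M) = 2*M + M = 3*M)
192*d(O(3)) = 192*(3*(12/3)) = 192*(3*(12*(1/3))) = 192*(3*4) = 192*12 = 2304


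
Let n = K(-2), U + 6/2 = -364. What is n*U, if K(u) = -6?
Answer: 2202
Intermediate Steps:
U = -367 (U = -3 - 364 = -367)
n = -6
n*U = -6*(-367) = 2202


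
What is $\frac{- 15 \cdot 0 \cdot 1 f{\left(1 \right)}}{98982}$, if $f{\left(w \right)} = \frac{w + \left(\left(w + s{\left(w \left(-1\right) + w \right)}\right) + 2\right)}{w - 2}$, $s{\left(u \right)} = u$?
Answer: $0$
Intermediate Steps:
$f{\left(w \right)} = \frac{2 + 2 w}{-2 + w}$ ($f{\left(w \right)} = \frac{w + \left(\left(w + \left(w \left(-1\right) + w\right)\right) + 2\right)}{w - 2} = \frac{w + \left(\left(w + \left(- w + w\right)\right) + 2\right)}{-2 + w} = \frac{w + \left(\left(w + 0\right) + 2\right)}{-2 + w} = \frac{w + \left(w + 2\right)}{-2 + w} = \frac{w + \left(2 + w\right)}{-2 + w} = \frac{2 + 2 w}{-2 + w}$)
$\frac{- 15 \cdot 0 \cdot 1 f{\left(1 \right)}}{98982} = \frac{- 15 \cdot 0 \cdot 1 \frac{2 \left(1 + 1\right)}{-2 + 1}}{98982} = \left(-15\right) 0 \cdot 2 \frac{1}{-1} \cdot 2 \cdot \frac{1}{98982} = 0 \cdot 2 \left(-1\right) 2 \cdot \frac{1}{98982} = 0 \left(-4\right) \frac{1}{98982} = 0 \cdot \frac{1}{98982} = 0$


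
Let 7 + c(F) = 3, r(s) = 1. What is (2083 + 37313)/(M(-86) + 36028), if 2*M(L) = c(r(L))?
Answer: 19698/18013 ≈ 1.0935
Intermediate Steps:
c(F) = -4 (c(F) = -7 + 3 = -4)
M(L) = -2 (M(L) = (½)*(-4) = -2)
(2083 + 37313)/(M(-86) + 36028) = (2083 + 37313)/(-2 + 36028) = 39396/36026 = 39396*(1/36026) = 19698/18013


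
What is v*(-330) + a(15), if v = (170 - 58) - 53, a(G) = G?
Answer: -19455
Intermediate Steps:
v = 59 (v = 112 - 53 = 59)
v*(-330) + a(15) = 59*(-330) + 15 = -19470 + 15 = -19455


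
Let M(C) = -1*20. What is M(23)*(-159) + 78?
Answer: 3258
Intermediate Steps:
M(C) = -20
M(23)*(-159) + 78 = -20*(-159) + 78 = 3180 + 78 = 3258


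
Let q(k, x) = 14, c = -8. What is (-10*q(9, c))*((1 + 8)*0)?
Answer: 0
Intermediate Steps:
(-10*q(9, c))*((1 + 8)*0) = (-10*14)*((1 + 8)*0) = -1260*0 = -140*0 = 0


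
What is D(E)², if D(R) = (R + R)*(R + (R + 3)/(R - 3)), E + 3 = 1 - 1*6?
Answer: 1763584/121 ≈ 14575.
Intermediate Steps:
E = -8 (E = -3 + (1 - 1*6) = -3 + (1 - 6) = -3 - 5 = -8)
D(R) = 2*R*(R + (3 + R)/(-3 + R)) (D(R) = (2*R)*(R + (3 + R)/(-3 + R)) = 2*R*(R + (3 + R)/(-3 + R)))
D(E)² = (2*(-8)*(3 + (-8)² - 2*(-8))/(-3 - 8))² = (2*(-8)*(3 + 64 + 16)/(-11))² = (2*(-8)*(-1/11)*83)² = (1328/11)² = 1763584/121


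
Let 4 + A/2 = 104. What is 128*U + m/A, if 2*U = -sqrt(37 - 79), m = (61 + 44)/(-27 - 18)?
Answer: -7/600 - 64*I*sqrt(42) ≈ -0.011667 - 414.77*I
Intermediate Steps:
m = -7/3 (m = 105/(-45) = 105*(-1/45) = -7/3 ≈ -2.3333)
A = 200 (A = -8 + 2*104 = -8 + 208 = 200)
U = -I*sqrt(42)/2 (U = (-sqrt(37 - 79))/2 = (-sqrt(-42))/2 = (-I*sqrt(42))/2 = -I*sqrt(42)/2 ≈ -3.2404*I)
128*U + m/A = 128*(-I*sqrt(42)/2) - 7/3/200 = -64*I*sqrt(42) - 7/3*1/200 = -64*I*sqrt(42) - 7/600 = -7/600 - 64*I*sqrt(42)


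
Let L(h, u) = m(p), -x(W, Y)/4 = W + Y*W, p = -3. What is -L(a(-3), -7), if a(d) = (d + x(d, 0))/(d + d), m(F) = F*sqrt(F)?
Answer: 3*I*sqrt(3) ≈ 5.1962*I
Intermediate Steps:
x(W, Y) = -4*W - 4*W*Y (x(W, Y) = -4*(W + Y*W) = -4*(W + W*Y) = -4*W - 4*W*Y)
m(F) = F**(3/2)
a(d) = -3/2 (a(d) = (d - 4*d*(1 + 0))/(d + d) = (d - 4*d*1)/((2*d)) = (d - 4*d)*(1/(2*d)) = (-3*d)*(1/(2*d)) = -3/2)
L(h, u) = -3*I*sqrt(3) (L(h, u) = (-3)**(3/2) = -3*I*sqrt(3))
-L(a(-3), -7) = -(-3)*I*sqrt(3) = 3*I*sqrt(3)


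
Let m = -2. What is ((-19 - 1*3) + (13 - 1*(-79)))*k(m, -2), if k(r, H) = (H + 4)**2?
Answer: 280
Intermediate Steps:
k(r, H) = (4 + H)**2
((-19 - 1*3) + (13 - 1*(-79)))*k(m, -2) = ((-19 - 1*3) + (13 - 1*(-79)))*(4 - 2)**2 = ((-19 - 3) + (13 + 79))*2**2 = (-22 + 92)*4 = 70*4 = 280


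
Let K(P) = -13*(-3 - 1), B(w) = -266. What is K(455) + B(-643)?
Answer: -214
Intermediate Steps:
K(P) = 52 (K(P) = -13*(-4) = 52)
K(455) + B(-643) = 52 - 266 = -214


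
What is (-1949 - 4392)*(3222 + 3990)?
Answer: -45731292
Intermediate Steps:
(-1949 - 4392)*(3222 + 3990) = -6341*7212 = -45731292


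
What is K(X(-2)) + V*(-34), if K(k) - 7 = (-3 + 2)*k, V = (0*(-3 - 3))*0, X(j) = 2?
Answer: 5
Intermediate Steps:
V = 0 (V = (0*(-6))*0 = 0*0 = 0)
K(k) = 7 - k (K(k) = 7 + (-3 + 2)*k = 7 - k)
K(X(-2)) + V*(-34) = (7 - 1*2) + 0*(-34) = (7 - 2) + 0 = 5 + 0 = 5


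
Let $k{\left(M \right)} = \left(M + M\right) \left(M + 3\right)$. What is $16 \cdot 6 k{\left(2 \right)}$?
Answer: $1920$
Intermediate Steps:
$k{\left(M \right)} = 2 M \left(3 + M\right)$
$16 \cdot 6 k{\left(2 \right)} = 16 \cdot 6 \cdot 2 \cdot 2 \left(3 + 2\right) = 96 \cdot 2 \cdot 2 \cdot 5 = 96 \cdot 20 = 1920$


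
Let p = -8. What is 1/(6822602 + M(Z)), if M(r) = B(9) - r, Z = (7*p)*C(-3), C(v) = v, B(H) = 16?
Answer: 1/6822450 ≈ 1.4657e-7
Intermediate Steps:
Z = 168 (Z = (7*(-8))*(-3) = -56*(-3) = 168)
M(r) = 16 - r
1/(6822602 + M(Z)) = 1/(6822602 + (16 - 1*168)) = 1/(6822602 + (16 - 168)) = 1/(6822602 - 152) = 1/6822450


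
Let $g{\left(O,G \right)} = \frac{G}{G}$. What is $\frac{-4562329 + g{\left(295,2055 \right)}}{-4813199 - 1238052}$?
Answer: $\frac{4562328}{6051251} \approx 0.75395$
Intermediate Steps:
$g{\left(O,G \right)} = 1$
$\frac{-4562329 + g{\left(295,2055 \right)}}{-4813199 - 1238052} = \frac{-4562329 + 1}{-4813199 - 1238052} = - \frac{4562328}{-6051251} = \left(-4562328\right) \left(- \frac{1}{6051251}\right) = \frac{4562328}{6051251}$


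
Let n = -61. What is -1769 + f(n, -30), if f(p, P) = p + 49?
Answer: -1781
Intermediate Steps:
f(p, P) = 49 + p
-1769 + f(n, -30) = -1769 + (49 - 61) = -1769 - 12 = -1781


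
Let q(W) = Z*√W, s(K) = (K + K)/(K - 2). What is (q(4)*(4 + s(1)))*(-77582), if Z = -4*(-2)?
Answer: -2482624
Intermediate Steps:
Z = 8
s(K) = 2*K/(-2 + K) (s(K) = (2*K)/(-2 + K) = 2*K/(-2 + K))
q(W) = 8*√W
(q(4)*(4 + s(1)))*(-77582) = ((8*√4)*(4 + 2*1/(-2 + 1)))*(-77582) = ((8*2)*(4 + 2*1/(-1)))*(-77582) = (16*(4 + 2*1*(-1)))*(-77582) = (16*(4 - 2))*(-77582) = (16*2)*(-77582) = 32*(-77582) = -2482624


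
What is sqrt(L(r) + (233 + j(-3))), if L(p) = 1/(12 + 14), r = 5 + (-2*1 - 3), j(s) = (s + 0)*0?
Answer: sqrt(157534)/26 ≈ 15.266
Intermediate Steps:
j(s) = 0 (j(s) = s*0 = 0)
r = 0 (r = 5 + (-2 - 3) = 5 - 5 = 0)
L(p) = 1/26
sqrt(L(r) + (233 + j(-3))) = sqrt(1/26 + (233 + 0)) = sqrt(1/26 + 233) = sqrt(6059/26) = sqrt(157534)/26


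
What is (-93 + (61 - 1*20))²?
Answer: 2704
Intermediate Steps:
(-93 + (61 - 1*20))² = (-93 + (61 - 20))² = (-93 + 41)² = (-52)² = 2704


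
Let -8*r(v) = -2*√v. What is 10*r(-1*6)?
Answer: 5*I*√6/2 ≈ 6.1237*I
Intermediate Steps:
r(v) = √v/4 (r(v) = -(-1)*√v/4 = √v/4)
10*r(-1*6) = 10*(√(-1*6)/4) = 10*(√(-6)/4) = 10*((I*√6)/4) = 10*(I*√6/4) = 5*I*√6/2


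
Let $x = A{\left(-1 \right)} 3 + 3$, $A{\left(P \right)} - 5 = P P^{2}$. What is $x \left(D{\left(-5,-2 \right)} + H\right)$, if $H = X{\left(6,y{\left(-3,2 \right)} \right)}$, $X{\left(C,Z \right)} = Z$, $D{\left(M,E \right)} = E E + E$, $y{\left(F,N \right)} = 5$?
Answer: $105$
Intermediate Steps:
$D{\left(M,E \right)} = E + E^{2}$ ($D{\left(M,E \right)} = E^{2} + E = E + E^{2}$)
$H = 5$
$A{\left(P \right)} = 5 + P^{3}$ ($A{\left(P \right)} = 5 + P P^{2} = 5 + P^{3}$)
$x = 15$ ($x = \left(5 + \left(-1\right)^{3}\right) 3 + 3 = \left(5 - 1\right) 3 + 3 = 4 \cdot 3 + 3 = 12 + 3 = 15$)
$x \left(D{\left(-5,-2 \right)} + H\right) = 15 \left(- 2 \left(1 - 2\right) + 5\right) = 15 \left(\left(-2\right) \left(-1\right) + 5\right) = 15 \left(2 + 5\right) = 15 \cdot 7 = 105$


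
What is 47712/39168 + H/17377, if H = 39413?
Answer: 24716873/7089816 ≈ 3.4863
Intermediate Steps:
47712/39168 + H/17377 = 47712/39168 + 39413/17377 = 47712*(1/39168) + 39413*(1/17377) = 497/408 + 39413/17377 = 24716873/7089816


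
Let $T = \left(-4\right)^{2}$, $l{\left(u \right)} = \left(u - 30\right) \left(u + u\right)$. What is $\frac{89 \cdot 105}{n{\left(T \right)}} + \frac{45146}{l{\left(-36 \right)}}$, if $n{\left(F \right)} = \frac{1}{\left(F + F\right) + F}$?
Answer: $\frac{1065801133}{2376} \approx 4.4857 \cdot 10^{5}$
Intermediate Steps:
$l{\left(u \right)} = 2 u \left(-30 + u\right)$ ($l{\left(u \right)} = \left(-30 + u\right) 2 u = 2 u \left(-30 + u\right)$)
$T = 16$
$n{\left(F \right)} = \frac{1}{3 F}$ ($n{\left(F \right)} = \frac{1}{2 F + F} = \frac{1}{3 F}$)
$\frac{89 \cdot 105}{n{\left(T \right)}} + \frac{45146}{l{\left(-36 \right)}} = \frac{89 \cdot 105}{\frac{1}{3} \cdot \frac{1}{16}} + \frac{45146}{2 \left(-36\right) \left(-30 - 36\right)} = \frac{9345}{\frac{1}{3} \cdot \frac{1}{16}} + \frac{45146}{2 \left(-36\right) \left(-66\right)} = 9345 \frac{1}{\frac{1}{48}} + \frac{45146}{4752} = 9345 \cdot 48 + 45146 \cdot \frac{1}{4752} = 448560 + \frac{22573}{2376} = \frac{1065801133}{2376}$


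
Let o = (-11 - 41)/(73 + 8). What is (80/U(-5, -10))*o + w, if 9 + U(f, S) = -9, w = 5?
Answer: 5725/729 ≈ 7.8532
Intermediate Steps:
U(f, S) = -18 (U(f, S) = -9 - 9 = -18)
o = -52/81 ≈ -0.64198
(80/U(-5, -10))*o + w = (80/(-18))*(-52/81) + 5 = (80*(-1/18))*(-52/81) + 5 = -40/9*(-52/81) + 5 = 2080/729 + 5 = 5725/729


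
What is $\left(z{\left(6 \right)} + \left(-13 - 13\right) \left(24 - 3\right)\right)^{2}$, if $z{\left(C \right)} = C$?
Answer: $291600$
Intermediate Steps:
$\left(z{\left(6 \right)} + \left(-13 - 13\right) \left(24 - 3\right)\right)^{2} = \left(6 + \left(-13 - 13\right) \left(24 - 3\right)\right)^{2} = \left(6 - 546\right)^{2} = \left(-540\right)^{2} = 291600$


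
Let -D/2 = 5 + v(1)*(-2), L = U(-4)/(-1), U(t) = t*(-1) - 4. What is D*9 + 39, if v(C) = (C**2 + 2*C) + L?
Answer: 57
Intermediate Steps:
U(t) = -4 - t (U(t) = -t - 4 = -4 - t)
L = 0 (L = (-4 - 1*(-4))/(-1) = (-4 + 4)*(-1) = 0*(-1) = 0)
v(C) = C**2 + 2*C (v(C) = (C**2 + 2*C) + 0 = C**2 + 2*C)
D = 2 (D = -2*(5 + (1*(2 + 1))*(-2)) = -2*(5 + (1*3)*(-2)) = -2*(5 + 3*(-2)) = -2*(5 - 6) = -2*(-1) = 2)
D*9 + 39 = 2*9 + 39 = 18 + 39 = 57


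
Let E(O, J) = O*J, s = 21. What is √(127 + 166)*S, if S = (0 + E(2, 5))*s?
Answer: 210*√293 ≈ 3594.6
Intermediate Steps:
E(O, J) = J*O
S = 210 (S = (0 + 5*2)*21 = (0 + 10)*21 = 10*21 = 210)
√(127 + 166)*S = √(127 + 166)*210 = √293*210 = 210*√293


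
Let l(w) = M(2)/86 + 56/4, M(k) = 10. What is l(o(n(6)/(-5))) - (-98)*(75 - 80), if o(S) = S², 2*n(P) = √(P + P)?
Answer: -20463/43 ≈ -475.88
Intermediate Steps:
n(P) = √2*√P/2 (n(P) = √(P + P)/2 = √(2*P)/2 = (√2*√P)/2 = √2*√P/2)
l(w) = 607/43 (l(w) = 10/86 + 56/4 = 10*(1/86) + 56*(¼) = 5/43 + 14 = 607/43)
l(o(n(6)/(-5))) - (-98)*(75 - 80) = 607/43 - (-98)*(75 - 80) = 607/43 - (-98)*(-5) = 607/43 - 1*490 = 607/43 - 490 = -20463/43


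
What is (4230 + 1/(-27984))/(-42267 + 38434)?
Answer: -118372319/107262672 ≈ -1.1036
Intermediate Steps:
(4230 + 1/(-27984))/(-42267 + 38434) = (4230 - 1/27984)/(-3833) = (118372319/27984)*(-1/3833) = -118372319/107262672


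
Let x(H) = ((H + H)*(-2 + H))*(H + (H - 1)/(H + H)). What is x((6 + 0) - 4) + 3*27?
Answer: 81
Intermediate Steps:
x(H) = 2*H*(-2 + H)*(H + (-1 + H)/(2*H)) (x(H) = ((2*H)*(-2 + H))*(H + (-1 + H)/((2*H))) = (2*H*(-2 + H))*(H + (-1 + H)*(1/(2*H))) = (2*H*(-2 + H))*(H + (-1 + H)/(2*H)) = 2*H*(-2 + H)*(H + (-1 + H)/(2*H)))
x((6 + 0) - 4) + 3*27 = (2 - 3*((6 + 0) - 4) - 3*((6 + 0) - 4)² + 2*((6 + 0) - 4)³) + 3*27 = (2 - 3*(6 - 4) - 3*(6 - 4)² + 2*(6 - 4)³) + 81 = (2 - 3*2 - 3*2² + 2*2³) + 81 = (2 - 6 - 3*4 + 2*8) + 81 = (2 - 6 - 12 + 16) + 81 = 0 + 81 = 81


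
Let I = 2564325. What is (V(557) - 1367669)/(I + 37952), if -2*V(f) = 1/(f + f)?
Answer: -3047166533/5797873156 ≈ -0.52557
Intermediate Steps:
V(f) = -1/(4*f) (V(f) = -1/(2*(f + f)) = -1/(2*f)/2 = -1/(4*f))
(V(557) - 1367669)/(I + 37952) = (-1/4/557 - 1367669)/(2564325 + 37952) = (-1/4*1/557 - 1367669)/2602277 = (-1/2228 - 1367669)*(1/2602277) = -3047166533/2228*1/2602277 = -3047166533/5797873156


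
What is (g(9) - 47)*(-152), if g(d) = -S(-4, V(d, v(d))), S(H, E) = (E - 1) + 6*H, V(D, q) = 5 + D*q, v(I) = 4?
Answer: 9576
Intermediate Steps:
S(H, E) = -1 + E + 6*H (S(H, E) = (-1 + E) + 6*H = -1 + E + 6*H)
g(d) = 20 - 4*d (g(d) = -(-1 + (5 + d*4) + 6*(-4)) = -(-1 + (5 + 4*d) - 24) = -(-20 + 4*d) = 20 - 4*d)
(g(9) - 47)*(-152) = ((20 - 4*9) - 47)*(-152) = ((20 - 36) - 47)*(-152) = (-16 - 47)*(-152) = -63*(-152) = 9576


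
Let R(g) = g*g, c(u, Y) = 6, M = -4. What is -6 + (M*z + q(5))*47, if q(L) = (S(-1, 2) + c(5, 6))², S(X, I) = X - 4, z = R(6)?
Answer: -6727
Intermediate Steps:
R(g) = g²
z = 36 (z = 6² = 36)
S(X, I) = -4 + X
q(L) = 1 (q(L) = ((-4 - 1) + 6)² = (-5 + 6)² = 1² = 1)
-6 + (M*z + q(5))*47 = -6 + (-4*36 + 1)*47 = -6 + (-144 + 1)*47 = -6 - 143*47 = -6 - 6721 = -6727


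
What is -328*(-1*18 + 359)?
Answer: -111848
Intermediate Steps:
-328*(-1*18 + 359) = -328*(-18 + 359) = -328*341 = -111848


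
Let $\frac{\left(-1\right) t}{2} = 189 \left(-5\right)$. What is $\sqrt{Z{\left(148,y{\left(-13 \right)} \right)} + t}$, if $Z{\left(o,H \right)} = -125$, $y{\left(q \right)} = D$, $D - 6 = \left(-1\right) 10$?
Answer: $\sqrt{1765} \approx 42.012$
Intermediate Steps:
$D = -4$ ($D = 6 - 10 = -4$)
$y{\left(q \right)} = -4$
$t = 1890$ ($t = - 2 \cdot 189 \left(-5\right) = \left(-2\right) \left(-945\right) = 1890$)
$\sqrt{Z{\left(148,y{\left(-13 \right)} \right)} + t} = \sqrt{-125 + 1890} = \sqrt{1765}$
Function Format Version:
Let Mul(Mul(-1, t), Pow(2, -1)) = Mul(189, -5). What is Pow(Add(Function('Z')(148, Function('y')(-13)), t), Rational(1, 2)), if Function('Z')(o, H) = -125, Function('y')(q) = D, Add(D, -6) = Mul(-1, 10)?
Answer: Pow(1765, Rational(1, 2)) ≈ 42.012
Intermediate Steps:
D = -4 (D = Add(6, Mul(-1, 10)) = Add(6, -10) = -4)
Function('y')(q) = -4
t = 1890 (t = Mul(-2, Mul(189, -5)) = Mul(-2, -945) = 1890)
Pow(Add(Function('Z')(148, Function('y')(-13)), t), Rational(1, 2)) = Pow(Add(-125, 1890), Rational(1, 2)) = Pow(1765, Rational(1, 2))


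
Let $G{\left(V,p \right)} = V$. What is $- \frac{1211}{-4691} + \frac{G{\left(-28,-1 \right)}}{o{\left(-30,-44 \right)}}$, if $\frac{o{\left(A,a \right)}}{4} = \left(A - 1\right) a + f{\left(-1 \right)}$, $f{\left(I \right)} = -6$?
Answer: $\frac{230243}{910054} \approx 0.253$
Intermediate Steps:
$o{\left(A,a \right)} = -24 + 4 a \left(-1 + A\right)$ ($o{\left(A,a \right)} = 4 \left(\left(A - 1\right) a - 6\right) = 4 \left(\left(-1 + A\right) a - 6\right) = 4 \left(a \left(-1 + A\right) - 6\right) = 4 \left(-6 + a \left(-1 + A\right)\right) = -24 + 4 a \left(-1 + A\right)$)
$- \frac{1211}{-4691} + \frac{G{\left(-28,-1 \right)}}{o{\left(-30,-44 \right)}} = - \frac{1211}{-4691} - \frac{28}{-24 - -176 + 4 \left(-30\right) \left(-44\right)} = \left(-1211\right) \left(- \frac{1}{4691}\right) - \frac{28}{-24 + 176 + 5280} = \frac{1211}{4691} - \frac{28}{5432} = \frac{1211}{4691} - \frac{1}{194} = \frac{230243}{910054}$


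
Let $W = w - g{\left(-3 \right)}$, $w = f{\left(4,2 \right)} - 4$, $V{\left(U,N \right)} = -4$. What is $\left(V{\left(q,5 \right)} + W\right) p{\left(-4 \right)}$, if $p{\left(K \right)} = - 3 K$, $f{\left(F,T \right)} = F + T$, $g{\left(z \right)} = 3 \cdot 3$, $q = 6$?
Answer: $-132$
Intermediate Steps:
$g{\left(z \right)} = 9$
$w = 2$ ($w = \left(4 + 2\right) - 4 = 6 - 4 = 2$)
$W = -7$ ($W = 2 - 9 = -7$)
$\left(V{\left(q,5 \right)} + W\right) p{\left(-4 \right)} = \left(-4 - 7\right) \left(\left(-3\right) \left(-4\right)\right) = \left(-11\right) 12 = -132$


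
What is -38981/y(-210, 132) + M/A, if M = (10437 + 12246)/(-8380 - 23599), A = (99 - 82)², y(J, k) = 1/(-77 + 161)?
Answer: -30261815856807/9241931 ≈ -3.2744e+6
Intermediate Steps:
y(J, k) = 1/84
A = 289 (A = 17² = 289)
M = -22683/31979 (M = 22683/(-31979) = 22683*(-1/31979) = -22683/31979 ≈ -0.70931)
-38981/y(-210, 132) + M/A = -38981/1/84 - 22683/31979/289 = -38981*84 - 22683/31979*1/289 = -3274404 - 22683/9241931 = -30261815856807/9241931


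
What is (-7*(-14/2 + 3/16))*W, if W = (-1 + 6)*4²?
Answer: 3815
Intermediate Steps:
W = 80 (W = 5*16 = 80)
(-7*(-14/2 + 3/16))*W = -7*(-14/2 + 3/16)*80 = -7*(-14*½ + 3*(1/16))*80 = -7*(-7 + 3/16)*80 = -7*(-109/16)*80 = (763/16)*80 = 3815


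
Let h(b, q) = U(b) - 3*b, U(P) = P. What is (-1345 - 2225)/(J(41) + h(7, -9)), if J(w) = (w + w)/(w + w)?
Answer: 3570/13 ≈ 274.62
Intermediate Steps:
h(b, q) = -2*b (h(b, q) = b - 3*b = -2*b)
J(w) = 1 (J(w) = (2*w)/((2*w)) = (2*w)*(1/(2*w)) = 1)
(-1345 - 2225)/(J(41) + h(7, -9)) = (-1345 - 2225)/(1 - 2*7) = -3570/(1 - 14) = -3570/(-13) = -3570*(-1/13) = 3570/13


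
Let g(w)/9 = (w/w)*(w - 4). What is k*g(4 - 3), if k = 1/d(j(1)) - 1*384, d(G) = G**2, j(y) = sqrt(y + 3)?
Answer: 41445/4 ≈ 10361.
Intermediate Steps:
j(y) = sqrt(3 + y)
g(w) = -36 + 9*w (g(w) = 9*((w/w)*(w - 4)) = 9*(1*(-4 + w)) = 9*(-4 + w) = -36 + 9*w)
k = -1535/4 (k = 1/((sqrt(3 + 1))**2) - 1*384 = 1/((sqrt(4))**2) - 384 = 1/(2**2) - 384 = 1/4 - 384 = -1535/4 ≈ -383.75)
k*g(4 - 3) = -1535*(-36 + 9*(4 - 3))/4 = -1535*(-36 + 9*1)/4 = -1535*(-36 + 9)/4 = -1535/4*(-27) = 41445/4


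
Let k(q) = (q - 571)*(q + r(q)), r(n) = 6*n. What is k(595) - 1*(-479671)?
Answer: 579631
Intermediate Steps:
k(q) = 7*q*(-571 + q) (k(q) = (q - 571)*(q + 6*q) = (-571 + q)*(7*q) = 7*q*(-571 + q))
k(595) - 1*(-479671) = 7*595*(-571 + 595) - 1*(-479671) = 7*595*24 + 479671 = 99960 + 479671 = 579631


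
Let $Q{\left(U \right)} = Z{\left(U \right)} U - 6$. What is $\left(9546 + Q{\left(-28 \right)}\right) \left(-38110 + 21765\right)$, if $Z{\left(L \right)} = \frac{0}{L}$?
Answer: $-155931300$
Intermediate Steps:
$Z{\left(L \right)} = 0$
$Q{\left(U \right)} = -6$ ($Q{\left(U \right)} = 0 U - 6 = 0 - 6 = -6$)
$\left(9546 + Q{\left(-28 \right)}\right) \left(-38110 + 21765\right) = \left(9546 - 6\right) \left(-38110 + 21765\right) = 9540 \left(-16345\right) = -155931300$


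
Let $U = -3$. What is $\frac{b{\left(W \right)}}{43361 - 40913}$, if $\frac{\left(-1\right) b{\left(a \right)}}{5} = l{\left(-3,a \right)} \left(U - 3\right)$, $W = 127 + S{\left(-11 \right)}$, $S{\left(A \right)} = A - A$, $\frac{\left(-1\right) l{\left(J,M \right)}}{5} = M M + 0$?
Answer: $- \frac{403225}{408} \approx -988.3$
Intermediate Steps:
$l{\left(J,M \right)} = - 5 M^{2}$ ($l{\left(J,M \right)} = - 5 \left(M M + 0\right) = - 5 \left(M^{2} + 0\right) = - 5 M^{2}$)
$S{\left(A \right)} = 0$
$W = 127$ ($W = 127 + 0 = 127$)
$b{\left(a \right)} = - 150 a^{2}$ ($b{\left(a \right)} = - 5 - 5 a^{2} \left(-3 - 3\right) = - 5 - 5 a^{2} \left(-6\right) = - 5 \cdot 30 a^{2} = - 150 a^{2}$)
$\frac{b{\left(W \right)}}{43361 - 40913} = \frac{\left(-150\right) 127^{2}}{43361 - 40913} = \frac{\left(-150\right) 16129}{2448} = \left(-2419350\right) \frac{1}{2448} = - \frac{403225}{408}$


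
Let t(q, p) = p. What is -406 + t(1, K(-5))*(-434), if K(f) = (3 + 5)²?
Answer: -28182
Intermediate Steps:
K(f) = 64 (K(f) = 8² = 64)
-406 + t(1, K(-5))*(-434) = -406 + 64*(-434) = -406 - 27776 = -28182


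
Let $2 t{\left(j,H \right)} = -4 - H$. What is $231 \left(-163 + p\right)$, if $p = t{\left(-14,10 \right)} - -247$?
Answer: $17787$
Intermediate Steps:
$t{\left(j,H \right)} = -2 - \frac{H}{2}$ ($t{\left(j,H \right)} = \frac{-4 - H}{2} = -2 - \frac{H}{2}$)
$p = 240$ ($p = \left(-2 - 5\right) - -247 = \left(-2 - 5\right) + 247 = -7 + 247 = 240$)
$231 \left(-163 + p\right) = 231 \left(-163 + 240\right) = 231 \cdot 77 = 17787$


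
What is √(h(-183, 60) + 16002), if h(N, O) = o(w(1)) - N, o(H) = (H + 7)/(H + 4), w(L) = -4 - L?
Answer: √16183 ≈ 127.21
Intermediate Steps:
o(H) = (7 + H)/(4 + H)
h(N, O) = -2 - N (h(N, O) = (7 + (-4 - 1*1))/(4 + (-4 - 1*1)) - N = (7 + (-4 - 1))/(4 + (-4 - 1)) - N = (7 - 5)/(4 - 5) - N = 2/(-1) - N = -1*2 - N = -2 - N)
√(h(-183, 60) + 16002) = √((-2 - 1*(-183)) + 16002) = √((-2 + 183) + 16002) = √(181 + 16002) = √16183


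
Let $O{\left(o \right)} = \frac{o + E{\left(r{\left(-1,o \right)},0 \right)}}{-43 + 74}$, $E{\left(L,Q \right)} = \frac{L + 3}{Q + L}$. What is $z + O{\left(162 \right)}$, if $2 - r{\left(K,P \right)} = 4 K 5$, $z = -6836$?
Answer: $- \frac{4658563}{682} \approx -6830.7$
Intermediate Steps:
$r{\left(K,P \right)} = 2 - 20 K$ ($r{\left(K,P \right)} = 2 - 4 K 5 = 2 - 20 K$)
$E{\left(L,Q \right)} = \frac{3 + L}{L + Q}$
$O{\left(o \right)} = \frac{25}{682} + \frac{o}{31}$ ($O{\left(o \right)} = \frac{o + \frac{3 + \left(2 - -20\right)}{\left(2 - -20\right) + 0}}{-43 + 74} = \frac{o + \frac{3 + \left(2 + 20\right)}{\left(2 + 20\right) + 0}}{31} = \left(o + \frac{3 + 22}{22 + 0}\right) \frac{1}{31} = \left(o + \frac{1}{22} \cdot 25\right) \frac{1}{31} = \left(o + \frac{25}{22}\right) \frac{1}{31} = \left(\frac{25}{22} + o\right) \frac{1}{31} = \frac{25}{682} + \frac{o}{31}$)
$z + O{\left(162 \right)} = -6836 + \left(\frac{25}{682} + \frac{1}{31} \cdot 162\right) = -6836 + \left(\frac{25}{682} + \frac{162}{31}\right) = -6836 + \frac{3589}{682} = - \frac{4658563}{682}$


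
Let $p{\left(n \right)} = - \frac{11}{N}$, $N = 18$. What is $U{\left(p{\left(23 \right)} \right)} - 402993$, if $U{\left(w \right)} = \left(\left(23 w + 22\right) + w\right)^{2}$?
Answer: $- \frac{3626453}{9} \approx -4.0294 \cdot 10^{5}$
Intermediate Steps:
$p{\left(n \right)} = - \frac{11}{18}$
$U{\left(w \right)} = \left(22 + 24 w\right)^{2}$ ($U{\left(w \right)} = \left(\left(22 + 23 w\right) + w\right)^{2} = \left(22 + 24 w\right)^{2}$)
$U{\left(p{\left(23 \right)} \right)} - 402993 = 4 \left(11 + 12 \left(- \frac{11}{18}\right)\right)^{2} - 402993 = 4 \left(11 - \frac{22}{3}\right)^{2} - 402993 = 4 \left(\frac{11}{3}\right)^{2} - 402993 = 4 \cdot \frac{121}{9} - 402993 = \frac{484}{9} - 402993 = - \frac{3626453}{9}$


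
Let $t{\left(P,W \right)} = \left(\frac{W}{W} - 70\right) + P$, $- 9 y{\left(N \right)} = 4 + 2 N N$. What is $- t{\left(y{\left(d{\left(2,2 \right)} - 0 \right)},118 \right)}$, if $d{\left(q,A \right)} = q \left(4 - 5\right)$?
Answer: $\frac{211}{3} \approx 70.333$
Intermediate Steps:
$d{\left(q,A \right)} = - q$ ($d{\left(q,A \right)} = q \left(-1\right) = - q$)
$y{\left(N \right)} = - \frac{4}{9} - \frac{2 N^{2}}{9}$ ($y{\left(N \right)} = - \frac{4 + 2 N N}{9} = - \frac{4 + 2 N^{2}}{9} = - \frac{4}{9} - \frac{2 N^{2}}{9}$)
$t{\left(P,W \right)} = -69 + P$ ($t{\left(P,W \right)} = \left(1 - 70\right) + P = -69 + P$)
$- t{\left(y{\left(d{\left(2,2 \right)} - 0 \right)},118 \right)} = - (-69 - \left(\frac{4}{9} + \frac{2 \left(\left(-1\right) 2 - 0\right)^{2}}{9}\right)) = - (-69 - \left(\frac{4}{9} + \frac{2 \left(-2 + 0\right)^{2}}{9}\right)) = - (-69 - \left(\frac{4}{9} + \frac{2 \left(-2\right)^{2}}{9}\right)) = - (-69 - \frac{4}{3}) = \left(-1\right) \left(- \frac{211}{3}\right) = \frac{211}{3}$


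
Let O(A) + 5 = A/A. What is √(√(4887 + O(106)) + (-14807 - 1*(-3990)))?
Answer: √(-10817 + √4883) ≈ 103.67*I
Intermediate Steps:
O(A) = -4 (O(A) = -5 + A/A = -5 + 1 = -4)
√(√(4887 + O(106)) + (-14807 - 1*(-3990))) = √(√(4887 - 4) + (-14807 - 1*(-3990))) = √(√4883 + (-14807 + 3990)) = √(√4883 - 10817) = √(-10817 + √4883)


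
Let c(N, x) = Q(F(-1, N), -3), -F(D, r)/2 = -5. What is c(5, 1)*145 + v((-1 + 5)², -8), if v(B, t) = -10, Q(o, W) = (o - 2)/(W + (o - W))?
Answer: 106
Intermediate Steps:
F(D, r) = 10 (F(D, r) = -2*(-5) = 10)
Q(o, W) = (-2 + o)/o
c(N, x) = ⅘ (c(N, x) = (-2 + 10)/10 = (⅒)*8 = ⅘)
c(5, 1)*145 + v((-1 + 5)², -8) = (⅘)*145 - 10 = 116 - 10 = 106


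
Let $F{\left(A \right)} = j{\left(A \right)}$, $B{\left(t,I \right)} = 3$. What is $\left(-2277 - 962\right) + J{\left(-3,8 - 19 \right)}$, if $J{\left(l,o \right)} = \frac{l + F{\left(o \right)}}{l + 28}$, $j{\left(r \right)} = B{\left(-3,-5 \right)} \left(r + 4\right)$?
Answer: $- \frac{80999}{25} \approx -3240.0$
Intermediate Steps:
$j{\left(r \right)} = 12 + 3 r$ ($j{\left(r \right)} = 3 \left(r + 4\right) = 3 \left(4 + r\right) = 12 + 3 r$)
$F{\left(A \right)} = 12 + 3 A$
$J{\left(l,o \right)} = \frac{12 + l + 3 o}{28 + l}$ ($J{\left(l,o \right)} = \frac{l + \left(12 + 3 o\right)}{l + 28} = \frac{12 + l + 3 o}{28 + l}$)
$\left(-2277 - 962\right) + J{\left(-3,8 - 19 \right)} = \left(-2277 - 962\right) + \frac{12 - 3 + 3 \left(8 - 19\right)}{28 - 3} = -3239 + \frac{12 - 3 + 3 \left(-11\right)}{25} = -3239 + \frac{12 - 3 - 33}{25} = -3239 + \frac{1}{25} \left(-24\right) = -3239 - \frac{24}{25} = - \frac{80999}{25}$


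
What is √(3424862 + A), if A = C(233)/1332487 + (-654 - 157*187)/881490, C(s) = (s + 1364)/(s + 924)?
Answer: √37426897419859816776669024002939370/104537082941070 ≈ 1850.6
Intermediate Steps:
C(s) = (1364 + s)/(924 + s)
A = -46269257967437/1358982078233910 (A = ((1364 + 233)/(924 + 233))/1332487 + (-654 - 157*187)/881490 = (1597/1157)*(1/1332487) + (-654 - 29359)*(1/881490) = ((1/1157)*1597)*(1/1332487) - 30013*1/881490 = (1597/1157)*(1/1332487) - 30013/881490 = 1597/1541687459 - 30013/881490 = -46269257967437/1358982078233910 ≈ -0.034047)
√(3424862 + A) = √(3424862 - 46269257967437/1358982078233910) = √(4654326032155087502983/1358982078233910) = √37426897419859816776669024002939370/104537082941070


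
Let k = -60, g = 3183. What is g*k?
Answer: -190980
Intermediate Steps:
g*k = 3183*(-60) = -190980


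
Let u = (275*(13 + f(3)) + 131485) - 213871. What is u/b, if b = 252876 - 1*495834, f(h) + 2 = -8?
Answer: 27187/80986 ≈ 0.33570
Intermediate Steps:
f(h) = -10 (f(h) = -2 - 8 = -10)
u = -81561 (u = (275*(13 - 10) + 131485) - 213871 = (275*3 + 131485) - 213871 = (825 + 131485) - 213871 = 132310 - 213871 = -81561)
b = -242958 (b = 252876 - 495834 = -242958)
u/b = -81561/(-242958) = -81561*(-1/242958) = 27187/80986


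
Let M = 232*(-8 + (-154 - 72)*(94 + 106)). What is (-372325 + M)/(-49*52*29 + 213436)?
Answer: -10860581/139544 ≈ -77.829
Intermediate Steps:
M = -10488256 (M = 232*(-8 - 226*200) = 232*(-8 - 45200) = 232*(-45208) = -10488256)
(-372325 + M)/(-49*52*29 + 213436) = (-372325 - 10488256)/(-49*52*29 + 213436) = -10860581/(-2548*29 + 213436) = -10860581/(-73892 + 213436) = -10860581/139544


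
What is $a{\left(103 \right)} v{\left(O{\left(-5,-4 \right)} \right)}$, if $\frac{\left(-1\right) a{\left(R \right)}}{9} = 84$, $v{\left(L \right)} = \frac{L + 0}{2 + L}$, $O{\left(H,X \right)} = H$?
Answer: $-1260$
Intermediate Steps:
$v{\left(L \right)} = \frac{L}{2 + L}$
$a{\left(R \right)} = -756$ ($a{\left(R \right)} = \left(-9\right) 84 = -756$)
$a{\left(103 \right)} v{\left(O{\left(-5,-4 \right)} \right)} = - 756 \left(- \frac{5}{2 - 5}\right) = - 756 \left(- \frac{5}{-3}\right) = - 756 \left(\left(-5\right) \left(- \frac{1}{3}\right)\right) = \left(-756\right) \frac{5}{3} = -1260$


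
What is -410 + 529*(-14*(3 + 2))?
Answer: -37440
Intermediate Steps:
-410 + 529*(-14*(3 + 2)) = -410 + 529*(-14*5) = -410 + 529*(-70) = -410 - 37030 = -37440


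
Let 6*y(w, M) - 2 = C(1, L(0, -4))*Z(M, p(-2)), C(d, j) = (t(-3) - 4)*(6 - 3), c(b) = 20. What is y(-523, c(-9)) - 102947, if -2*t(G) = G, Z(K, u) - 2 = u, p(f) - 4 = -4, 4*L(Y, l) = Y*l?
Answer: -617695/6 ≈ -1.0295e+5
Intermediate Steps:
L(Y, l) = Y*l/4 (L(Y, l) = (Y*l)/4 = Y*l/4)
p(f) = 0 (p(f) = 4 - 4 = 0)
Z(K, u) = 2 + u
t(G) = -G/2
C(d, j) = -15/2 (C(d, j) = (-1/2*(-3) - 4)*(6 - 3) = (3/2 - 4)*3 = -5/2*3 = -15/2)
y(w, M) = -13/6 (y(w, M) = 1/3 + (-15*(2 + 0)/2)/6 = 1/3 + (-15/2*2)/6 = 1/3 + (1/6)*(-15) = 1/3 - 5/2 = -13/6)
y(-523, c(-9)) - 102947 = -13/6 - 102947 = -617695/6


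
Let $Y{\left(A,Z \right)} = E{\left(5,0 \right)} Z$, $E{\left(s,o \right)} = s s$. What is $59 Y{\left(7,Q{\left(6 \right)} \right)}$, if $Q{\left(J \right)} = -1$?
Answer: $-1475$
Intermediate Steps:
$E{\left(s,o \right)} = s^{2}$
$Y{\left(A,Z \right)} = 25 Z$ ($Y{\left(A,Z \right)} = 5^{2} Z = 25 Z$)
$59 Y{\left(7,Q{\left(6 \right)} \right)} = 59 \cdot 25 \left(-1\right) = 59 \left(-25\right) = -1475$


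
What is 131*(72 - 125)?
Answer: -6943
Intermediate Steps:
131*(72 - 125) = 131*(-53) = -6943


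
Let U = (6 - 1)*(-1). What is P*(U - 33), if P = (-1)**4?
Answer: -38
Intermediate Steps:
U = -5 (U = 5*(-1) = -5)
P = 1
P*(U - 33) = 1*(-5 - 33) = 1*(-38) = -38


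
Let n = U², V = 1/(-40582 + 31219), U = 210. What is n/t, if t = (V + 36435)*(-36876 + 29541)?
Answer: -2293935/13901491838 ≈ -0.00016501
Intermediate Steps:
V = -1/9363 (V = 1/(-9363) = -1/9363 ≈ -0.00010680)
t = -834089510280/3121 (t = (-1/9363 + 36435)*(-36876 + 29541) = (341140904/9363)*(-7335) = -834089510280/3121 ≈ -2.6725e+8)
n = 44100 (n = 210² = 44100)
n/t = 44100/(-834089510280/3121) = 44100*(-3121/834089510280) = -2293935/13901491838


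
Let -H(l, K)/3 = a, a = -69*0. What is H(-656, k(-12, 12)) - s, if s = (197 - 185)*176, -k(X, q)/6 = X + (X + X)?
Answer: -2112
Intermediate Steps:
k(X, q) = -18*X (k(X, q) = -6*(X + (X + X)) = -6*(X + 2*X) = -18*X)
a = 0
s = 2112 (s = 12*176 = 2112)
H(l, K) = 0 (H(l, K) = -3*0 = 0)
H(-656, k(-12, 12)) - s = 0 - 1*2112 = 0 - 2112 = -2112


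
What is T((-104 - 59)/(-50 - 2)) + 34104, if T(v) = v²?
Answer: 92243785/2704 ≈ 34114.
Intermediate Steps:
T((-104 - 59)/(-50 - 2)) + 34104 = ((-104 - 59)/(-50 - 2))² + 34104 = (-163/(-52))² + 34104 = (-163*(-1/52))² + 34104 = (163/52)² + 34104 = 26569/2704 + 34104 = 92243785/2704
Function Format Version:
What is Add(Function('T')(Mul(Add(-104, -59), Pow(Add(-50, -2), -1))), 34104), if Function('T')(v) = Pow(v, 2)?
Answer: Rational(92243785, 2704) ≈ 34114.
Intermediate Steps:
Add(Function('T')(Mul(Add(-104, -59), Pow(Add(-50, -2), -1))), 34104) = Add(Pow(Mul(Add(-104, -59), Pow(Add(-50, -2), -1)), 2), 34104) = Add(Pow(Mul(-163, Pow(-52, -1)), 2), 34104) = Add(Pow(Mul(-163, Rational(-1, 52)), 2), 34104) = Add(Pow(Rational(163, 52), 2), 34104) = Add(Rational(26569, 2704), 34104) = Rational(92243785, 2704)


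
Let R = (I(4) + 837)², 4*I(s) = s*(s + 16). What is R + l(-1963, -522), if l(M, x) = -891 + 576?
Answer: 734134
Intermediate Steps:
l(M, x) = -315
I(s) = s*(16 + s)/4 (I(s) = (s*(s + 16))/4 = (s*(16 + s))/4 = s*(16 + s)/4)
R = 734449 (R = ((¼)*4*(16 + 4) + 837)² = ((¼)*4*20 + 837)² = (20 + 837)² = 857² = 734449)
R + l(-1963, -522) = 734449 - 315 = 734134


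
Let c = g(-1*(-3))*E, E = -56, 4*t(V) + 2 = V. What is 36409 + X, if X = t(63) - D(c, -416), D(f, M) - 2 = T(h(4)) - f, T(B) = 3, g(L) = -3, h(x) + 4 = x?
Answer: 146349/4 ≈ 36587.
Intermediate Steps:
h(x) = -4 + x
t(V) = -½ + V/4
c = 168 (c = -3*(-56) = 168)
D(f, M) = 5 - f (D(f, M) = 2 + (3 - f) = 5 - f)
X = 713/4 (X = (-½ + (¼)*63) - (5 - 1*168) = (-½ + 63/4) - (5 - 168) = 61/4 - 1*(-163) = 61/4 + 163 = 713/4 ≈ 178.25)
36409 + X = 36409 + 713/4 = 146349/4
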